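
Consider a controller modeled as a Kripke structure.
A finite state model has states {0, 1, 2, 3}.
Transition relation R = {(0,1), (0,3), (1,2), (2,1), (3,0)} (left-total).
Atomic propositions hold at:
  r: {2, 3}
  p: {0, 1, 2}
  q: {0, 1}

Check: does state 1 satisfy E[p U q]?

Yes

E[p U q]: least fixpoint, start Z0 = Sat(q) = {0, 1}, add states in Sat(p) with some successor in Z. Z1 = {0, 1, 2}; fixed.
Sat(E[p U q]) = {0, 1, 2}
1 ∈ Sat(E[p U q]) = {0, 1, 2}, so the formula holds at 1.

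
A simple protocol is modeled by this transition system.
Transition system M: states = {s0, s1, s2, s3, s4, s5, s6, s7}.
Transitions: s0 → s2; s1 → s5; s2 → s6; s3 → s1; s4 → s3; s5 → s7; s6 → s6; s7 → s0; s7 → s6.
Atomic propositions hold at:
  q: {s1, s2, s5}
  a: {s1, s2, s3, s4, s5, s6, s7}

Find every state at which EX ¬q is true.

Sat(¬q) = {s0, s3, s4, s6, s7}
Sat(EX ¬q) = {s : some successor in {s0, s3, s4, s6, s7}} = {s2, s4, s5, s6, s7}

{s2, s4, s5, s6, s7}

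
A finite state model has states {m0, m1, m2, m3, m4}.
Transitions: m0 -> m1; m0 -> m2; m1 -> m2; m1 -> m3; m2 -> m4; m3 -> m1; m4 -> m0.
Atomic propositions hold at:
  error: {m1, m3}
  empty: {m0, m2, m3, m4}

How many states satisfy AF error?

2

AF error: least fixpoint, start Z0 = {m1, m3}, add states with every successor in Z. Already a fixed point.
Sat(AF error) = {m1, m3}
|Sat(AF error)| = |{m1, m3}| = 2.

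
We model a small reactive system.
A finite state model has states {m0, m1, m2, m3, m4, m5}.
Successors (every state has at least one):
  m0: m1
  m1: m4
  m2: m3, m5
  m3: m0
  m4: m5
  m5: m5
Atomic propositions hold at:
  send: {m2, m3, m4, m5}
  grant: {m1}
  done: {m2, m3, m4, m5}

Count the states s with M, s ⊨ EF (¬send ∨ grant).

Sat(¬send) = {m0, m1}
Sat(¬send ∨ grant) = {m0, m1}
EF (¬send ∨ grant): least fixpoint, start Z0 = {m0, m1}, add states with some successor in Z. Z1 = {m0, m1, m3}; Z2 = {m0, m1, m2, m3}; fixed.
Sat(EF (¬send ∨ grant)) = {m0, m1, m2, m3}
|Sat(EF (¬send ∨ grant))| = |{m0, m1, m2, m3}| = 4.

4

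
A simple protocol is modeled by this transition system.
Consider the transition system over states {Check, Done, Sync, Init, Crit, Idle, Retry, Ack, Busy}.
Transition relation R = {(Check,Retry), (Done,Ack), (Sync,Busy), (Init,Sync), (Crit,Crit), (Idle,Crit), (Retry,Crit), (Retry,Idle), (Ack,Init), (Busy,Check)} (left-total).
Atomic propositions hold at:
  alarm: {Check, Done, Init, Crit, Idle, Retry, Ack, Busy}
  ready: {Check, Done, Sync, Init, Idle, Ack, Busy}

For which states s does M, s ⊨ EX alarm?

Sat(EX alarm) = {s : some successor in {Check, Done, Init, Crit, Idle, Retry, Ack, Busy}} = {Check, Done, Sync, Crit, Idle, Retry, Ack, Busy}

{Check, Done, Sync, Crit, Idle, Retry, Ack, Busy}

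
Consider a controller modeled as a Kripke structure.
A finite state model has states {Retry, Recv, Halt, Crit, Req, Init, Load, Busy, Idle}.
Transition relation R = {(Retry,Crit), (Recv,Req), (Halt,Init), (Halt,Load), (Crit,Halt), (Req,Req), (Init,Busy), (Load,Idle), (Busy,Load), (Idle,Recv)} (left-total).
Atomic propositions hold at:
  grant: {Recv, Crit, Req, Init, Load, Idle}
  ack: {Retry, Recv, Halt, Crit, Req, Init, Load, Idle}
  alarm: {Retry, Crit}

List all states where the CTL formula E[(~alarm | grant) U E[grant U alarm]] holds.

{Retry, Crit}

Sat(~alarm) = {Recv, Halt, Req, Init, Load, Busy, Idle}
Sat(~alarm | grant) = {Recv, Halt, Crit, Req, Init, Load, Busy, Idle}
E[grant U alarm]: least fixpoint, start Z0 = Sat(alarm) = {Retry, Crit}, add states in Sat(grant) with some successor in Z. Already a fixed point.
Sat(E[grant U alarm]) = {Retry, Crit}
E[(~alarm | grant) U E[grant U alarm]]: least fixpoint, start Z0 = Sat(E[grant U alarm]) = {Retry, Crit}, add states in Sat(~alarm | grant) with some successor in Z. Already a fixed point.
Sat(E[(~alarm | grant) U E[grant U alarm]]) = {Retry, Crit}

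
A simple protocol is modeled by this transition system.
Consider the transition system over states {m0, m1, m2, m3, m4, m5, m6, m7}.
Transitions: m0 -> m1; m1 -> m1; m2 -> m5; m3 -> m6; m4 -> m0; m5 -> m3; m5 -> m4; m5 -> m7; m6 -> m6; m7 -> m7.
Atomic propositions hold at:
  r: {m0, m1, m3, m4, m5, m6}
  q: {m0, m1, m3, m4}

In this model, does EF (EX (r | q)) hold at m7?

No

Sat(r | q) = {m0, m1, m3, m4, m5, m6}
Sat(EX (r | q)) = {s : some successor in {m0, m1, m3, m4, m5, m6}} = {m0, m1, m2, m3, m4, m5, m6}
EF (EX (r | q)): least fixpoint, start Z0 = {m0, m1, m2, m3, m4, m5, m6}, add states with some successor in Z. Already a fixed point.
Sat(EF (EX (r | q))) = {m0, m1, m2, m3, m4, m5, m6}
m7 ∉ Sat(EF (EX (r | q))) = {m0, m1, m2, m3, m4, m5, m6}, so the formula does not hold at m7.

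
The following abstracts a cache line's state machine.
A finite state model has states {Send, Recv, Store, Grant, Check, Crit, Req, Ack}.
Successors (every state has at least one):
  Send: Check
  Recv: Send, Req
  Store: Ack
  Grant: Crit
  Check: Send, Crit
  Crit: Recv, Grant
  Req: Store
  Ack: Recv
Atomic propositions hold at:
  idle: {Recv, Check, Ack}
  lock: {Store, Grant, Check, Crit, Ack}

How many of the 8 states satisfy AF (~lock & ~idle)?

5

Sat(~lock) = {Send, Recv, Req}
Sat(~idle) = {Send, Store, Grant, Crit, Req}
Sat(~lock & ~idle) = {Send, Req}
AF (~lock & ~idle): least fixpoint, start Z0 = {Send, Req}, add states with every successor in Z. Z1 = {Send, Recv, Req}; Z2 = {Send, Recv, Req, Ack}; Z3 = {Send, Recv, Store, Req, Ack}; fixed.
Sat(AF (~lock & ~idle)) = {Send, Recv, Store, Req, Ack}
|Sat(AF (~lock & ~idle))| = |{Send, Recv, Store, Req, Ack}| = 5.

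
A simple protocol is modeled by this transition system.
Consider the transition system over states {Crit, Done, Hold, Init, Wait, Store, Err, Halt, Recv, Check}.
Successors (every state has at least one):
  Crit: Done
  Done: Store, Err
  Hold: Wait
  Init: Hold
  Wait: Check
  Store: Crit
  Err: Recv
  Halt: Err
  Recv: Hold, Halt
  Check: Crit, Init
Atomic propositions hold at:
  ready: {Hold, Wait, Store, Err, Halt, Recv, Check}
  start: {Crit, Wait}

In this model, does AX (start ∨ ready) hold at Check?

No

Sat(start ∨ ready) = {Crit, Hold, Wait, Store, Err, Halt, Recv, Check}
Sat(AX (start ∨ ready)) = {s : every successor in {Crit, Hold, Wait, Store, Err, Halt, Recv, Check}} = {Done, Hold, Init, Wait, Store, Err, Halt, Recv}
Check ∉ Sat(AX (start ∨ ready)) = {Done, Hold, Init, Wait, Store, Err, Halt, Recv}, so the formula does not hold at Check.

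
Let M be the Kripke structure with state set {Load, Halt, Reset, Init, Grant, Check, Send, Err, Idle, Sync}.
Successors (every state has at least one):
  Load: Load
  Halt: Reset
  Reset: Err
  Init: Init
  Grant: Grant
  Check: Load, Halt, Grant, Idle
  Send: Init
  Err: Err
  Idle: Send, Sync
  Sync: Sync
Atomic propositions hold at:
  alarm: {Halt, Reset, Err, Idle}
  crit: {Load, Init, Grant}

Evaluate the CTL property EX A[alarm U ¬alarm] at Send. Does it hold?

Sat(¬alarm) = {Load, Init, Grant, Check, Send, Sync}
A[alarm U ¬alarm]: least fixpoint, start Z0 = Sat(¬alarm) = {Load, Init, Grant, Check, Send, Sync}, add states in Sat(alarm) with every successor in Z. Z1 = {Load, Init, Grant, Check, Send, Idle, Sync}; fixed.
Sat(A[alarm U ¬alarm]) = {Load, Init, Grant, Check, Send, Idle, Sync}
Sat(EX A[alarm U ¬alarm]) = {s : some successor in {Load, Init, Grant, Check, Send, Idle, Sync}} = {Load, Init, Grant, Check, Send, Idle, Sync}
Send ∈ Sat(EX A[alarm U ¬alarm]) = {Load, Init, Grant, Check, Send, Idle, Sync}, so the formula holds at Send.

Yes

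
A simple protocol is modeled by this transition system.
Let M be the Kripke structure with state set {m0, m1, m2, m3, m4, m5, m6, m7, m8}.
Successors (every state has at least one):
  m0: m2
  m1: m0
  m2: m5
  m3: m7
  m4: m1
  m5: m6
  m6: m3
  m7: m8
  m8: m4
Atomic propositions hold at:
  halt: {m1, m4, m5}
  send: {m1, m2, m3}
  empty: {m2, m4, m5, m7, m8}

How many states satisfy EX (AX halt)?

Sat(AX halt) = {s : every successor in {m1, m4, m5}} = {m2, m4, m8}
Sat(EX (AX halt)) = {s : some successor in {m2, m4, m8}} = {m0, m7, m8}
|Sat(EX (AX halt))| = |{m0, m7, m8}| = 3.

3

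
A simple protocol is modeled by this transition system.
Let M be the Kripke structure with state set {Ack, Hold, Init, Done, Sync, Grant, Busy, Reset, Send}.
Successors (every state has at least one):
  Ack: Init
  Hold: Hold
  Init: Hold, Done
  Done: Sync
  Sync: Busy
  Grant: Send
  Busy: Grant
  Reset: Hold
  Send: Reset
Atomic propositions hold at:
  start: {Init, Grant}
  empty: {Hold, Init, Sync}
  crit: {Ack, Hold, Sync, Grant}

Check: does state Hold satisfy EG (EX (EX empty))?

Yes

Sat(EX empty) = {s : some successor in {Hold, Init, Sync}} = {Ack, Hold, Init, Done, Reset}
Sat(EX (EX empty)) = {s : some successor in {Ack, Hold, Init, Done, Reset}} = {Ack, Hold, Init, Reset, Send}
EG (EX (EX empty)): greatest fixpoint, start Z0 = {Ack, Hold, Init, Reset, Send}, keep only states in Sat with some successor in Z. Already a fixed point.
Sat(EG (EX (EX empty))) = {Ack, Hold, Init, Reset, Send}
Hold ∈ Sat(EG (EX (EX empty))) = {Ack, Hold, Init, Reset, Send}, so the formula holds at Hold.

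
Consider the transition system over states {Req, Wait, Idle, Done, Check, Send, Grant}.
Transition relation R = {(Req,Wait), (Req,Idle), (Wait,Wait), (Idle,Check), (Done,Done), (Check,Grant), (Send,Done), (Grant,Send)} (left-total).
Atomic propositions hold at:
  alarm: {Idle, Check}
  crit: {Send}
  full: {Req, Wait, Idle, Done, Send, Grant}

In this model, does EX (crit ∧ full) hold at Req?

No

Sat(crit ∧ full) = {Send}
Sat(EX (crit ∧ full)) = {s : some successor in {Send}} = {Grant}
Req ∉ Sat(EX (crit ∧ full)) = {Grant}, so the formula does not hold at Req.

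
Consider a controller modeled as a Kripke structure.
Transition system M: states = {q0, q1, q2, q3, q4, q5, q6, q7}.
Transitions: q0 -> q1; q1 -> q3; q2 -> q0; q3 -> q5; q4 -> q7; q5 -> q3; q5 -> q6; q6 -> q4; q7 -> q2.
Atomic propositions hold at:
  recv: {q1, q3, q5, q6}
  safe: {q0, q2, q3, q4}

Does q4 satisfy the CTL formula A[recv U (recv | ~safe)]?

Sat(~safe) = {q1, q5, q6, q7}
Sat(recv | ~safe) = {q1, q3, q5, q6, q7}
A[recv U (recv | ~safe)]: least fixpoint, start Z0 = Sat((recv | ~safe)) = {q1, q3, q5, q6, q7}, add states in Sat(recv) with every successor in Z. Already a fixed point.
Sat(A[recv U (recv | ~safe)]) = {q1, q3, q5, q6, q7}
q4 ∉ Sat(A[recv U (recv | ~safe)]) = {q1, q3, q5, q6, q7}, so the formula does not hold at q4.

No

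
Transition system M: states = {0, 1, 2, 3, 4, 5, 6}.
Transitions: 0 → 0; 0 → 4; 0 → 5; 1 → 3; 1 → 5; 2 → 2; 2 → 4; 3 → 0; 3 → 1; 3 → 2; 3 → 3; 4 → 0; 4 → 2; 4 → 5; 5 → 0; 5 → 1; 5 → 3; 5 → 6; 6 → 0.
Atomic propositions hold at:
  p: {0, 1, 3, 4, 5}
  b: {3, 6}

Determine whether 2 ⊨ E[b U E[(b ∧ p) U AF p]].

Sat(b ∧ p) = {3}
AF p: least fixpoint, start Z0 = {0, 1, 3, 4, 5}, add states with every successor in Z. Z1 = {0, 1, 3, 4, 5, 6}; fixed.
Sat(AF p) = {0, 1, 3, 4, 5, 6}
E[(b ∧ p) U AF p]: least fixpoint, start Z0 = Sat(AF p) = {0, 1, 3, 4, 5, 6}, add states in Sat(b ∧ p) with some successor in Z. Already a fixed point.
Sat(E[(b ∧ p) U AF p]) = {0, 1, 3, 4, 5, 6}
E[b U E[(b ∧ p) U AF p]]: least fixpoint, start Z0 = Sat(E[(b ∧ p) U AF p]) = {0, 1, 3, 4, 5, 6}, add states in Sat(b) with some successor in Z. Already a fixed point.
Sat(E[b U E[(b ∧ p) U AF p]]) = {0, 1, 3, 4, 5, 6}
2 ∉ Sat(E[b U E[(b ∧ p) U AF p]]) = {0, 1, 3, 4, 5, 6}, so the formula does not hold at 2.

No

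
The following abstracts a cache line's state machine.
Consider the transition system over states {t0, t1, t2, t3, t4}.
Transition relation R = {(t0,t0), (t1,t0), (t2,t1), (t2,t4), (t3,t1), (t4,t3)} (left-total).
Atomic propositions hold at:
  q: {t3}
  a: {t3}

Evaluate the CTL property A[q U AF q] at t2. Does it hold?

No

AF q: least fixpoint, start Z0 = {t3}, add states with every successor in Z. Z1 = {t3, t4}; fixed.
Sat(AF q) = {t3, t4}
A[q U AF q]: least fixpoint, start Z0 = Sat(AF q) = {t3, t4}, add states in Sat(q) with every successor in Z. Already a fixed point.
Sat(A[q U AF q]) = {t3, t4}
t2 ∉ Sat(A[q U AF q]) = {t3, t4}, so the formula does not hold at t2.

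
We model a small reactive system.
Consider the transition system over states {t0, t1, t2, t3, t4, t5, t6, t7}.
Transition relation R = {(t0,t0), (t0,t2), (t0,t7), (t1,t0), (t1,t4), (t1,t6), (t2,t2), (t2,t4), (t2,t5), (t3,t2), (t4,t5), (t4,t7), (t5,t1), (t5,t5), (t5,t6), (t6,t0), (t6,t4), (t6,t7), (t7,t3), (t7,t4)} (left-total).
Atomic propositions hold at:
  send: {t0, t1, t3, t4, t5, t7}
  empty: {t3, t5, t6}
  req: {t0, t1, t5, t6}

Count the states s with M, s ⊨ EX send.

7

Sat(EX send) = {s : some successor in {t0, t1, t3, t4, t5, t7}} = {t0, t1, t2, t4, t5, t6, t7}
|Sat(EX send)| = |{t0, t1, t2, t4, t5, t6, t7}| = 7.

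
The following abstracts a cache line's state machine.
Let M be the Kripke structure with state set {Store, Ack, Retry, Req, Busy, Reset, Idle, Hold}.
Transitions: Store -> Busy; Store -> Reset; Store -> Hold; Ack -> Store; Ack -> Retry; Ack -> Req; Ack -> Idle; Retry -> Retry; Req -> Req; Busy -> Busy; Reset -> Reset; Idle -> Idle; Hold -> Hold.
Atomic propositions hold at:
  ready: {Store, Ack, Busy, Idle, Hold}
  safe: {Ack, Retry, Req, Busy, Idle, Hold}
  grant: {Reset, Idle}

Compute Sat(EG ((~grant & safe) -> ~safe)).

Sat(~grant) = {Store, Ack, Retry, Req, Busy, Hold}
Sat(~grant & safe) = {Ack, Retry, Req, Busy, Hold}
Sat(~safe) = {Store, Reset}
Sat((~grant & safe) -> ~safe) = {Store, Reset, Idle}
EG ((~grant & safe) -> ~safe): greatest fixpoint, start Z0 = {Store, Reset, Idle}, keep only states in Sat with some successor in Z. Already a fixed point.
Sat(EG ((~grant & safe) -> ~safe)) = {Store, Reset, Idle}

{Store, Reset, Idle}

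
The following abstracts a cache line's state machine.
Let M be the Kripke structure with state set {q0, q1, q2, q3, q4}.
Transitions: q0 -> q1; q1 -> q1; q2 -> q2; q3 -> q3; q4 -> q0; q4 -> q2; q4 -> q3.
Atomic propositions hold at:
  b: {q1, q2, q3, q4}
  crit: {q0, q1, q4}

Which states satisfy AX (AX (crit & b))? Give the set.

{q0, q1}

Sat(crit & b) = {q1, q4}
Sat(AX (crit & b)) = {s : every successor in {q1, q4}} = {q0, q1}
Sat(AX (AX (crit & b))) = {s : every successor in {q0, q1}} = {q0, q1}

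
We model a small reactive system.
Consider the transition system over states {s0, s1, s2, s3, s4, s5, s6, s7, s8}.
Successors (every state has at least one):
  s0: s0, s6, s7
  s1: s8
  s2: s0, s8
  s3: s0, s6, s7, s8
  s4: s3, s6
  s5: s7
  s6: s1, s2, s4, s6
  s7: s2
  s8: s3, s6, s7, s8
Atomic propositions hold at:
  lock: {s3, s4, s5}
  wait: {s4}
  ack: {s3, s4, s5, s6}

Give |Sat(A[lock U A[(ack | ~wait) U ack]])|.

Sat(~wait) = {s0, s1, s2, s3, s5, s6, s7, s8}
Sat(ack | ~wait) = {s0, s1, s2, s3, s4, s5, s6, s7, s8}
A[(ack | ~wait) U ack]: least fixpoint, start Z0 = Sat(ack) = {s3, s4, s5, s6}, add states in Sat(ack | ~wait) with every successor in Z. Already a fixed point.
Sat(A[(ack | ~wait) U ack]) = {s3, s4, s5, s6}
A[lock U A[(ack | ~wait) U ack]]: least fixpoint, start Z0 = Sat(A[(ack | ~wait) U ack]) = {s3, s4, s5, s6}, add states in Sat(lock) with every successor in Z. Already a fixed point.
Sat(A[lock U A[(ack | ~wait) U ack]]) = {s3, s4, s5, s6}
|Sat(A[lock U A[(ack | ~wait) U ack]])| = |{s3, s4, s5, s6}| = 4.

4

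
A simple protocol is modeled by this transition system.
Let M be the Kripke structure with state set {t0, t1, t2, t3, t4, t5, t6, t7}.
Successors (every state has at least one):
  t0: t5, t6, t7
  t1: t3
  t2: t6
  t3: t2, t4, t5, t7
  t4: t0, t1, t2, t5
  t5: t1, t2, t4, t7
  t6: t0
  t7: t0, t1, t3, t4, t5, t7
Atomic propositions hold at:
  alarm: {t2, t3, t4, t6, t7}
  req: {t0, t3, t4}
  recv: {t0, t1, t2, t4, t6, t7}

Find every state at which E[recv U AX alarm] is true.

{t0, t1, t2, t4, t6, t7}

Sat(AX alarm) = {s : every successor in {t2, t3, t4, t6, t7}} = {t1, t2}
E[recv U AX alarm]: least fixpoint, start Z0 = Sat(AX alarm) = {t1, t2}, add states in Sat(recv) with some successor in Z. Z1 = {t1, t2, t4, t7}; Z2 = {t0, t1, t2, t4, t7}; Z3 = {t0, t1, t2, t4, t6, t7}; fixed.
Sat(E[recv U AX alarm]) = {t0, t1, t2, t4, t6, t7}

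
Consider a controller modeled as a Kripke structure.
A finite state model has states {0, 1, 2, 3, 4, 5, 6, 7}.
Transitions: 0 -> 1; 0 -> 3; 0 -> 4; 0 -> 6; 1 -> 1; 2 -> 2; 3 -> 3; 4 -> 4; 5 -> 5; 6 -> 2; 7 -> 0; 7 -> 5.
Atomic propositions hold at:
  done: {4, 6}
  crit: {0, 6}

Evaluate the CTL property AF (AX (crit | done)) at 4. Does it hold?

Yes

Sat(crit | done) = {0, 4, 6}
Sat(AX (crit | done)) = {s : every successor in {0, 4, 6}} = {4}
AF (AX (crit | done)): least fixpoint, start Z0 = {4}, add states with every successor in Z. Already a fixed point.
Sat(AF (AX (crit | done))) = {4}
4 ∈ Sat(AF (AX (crit | done))) = {4}, so the formula holds at 4.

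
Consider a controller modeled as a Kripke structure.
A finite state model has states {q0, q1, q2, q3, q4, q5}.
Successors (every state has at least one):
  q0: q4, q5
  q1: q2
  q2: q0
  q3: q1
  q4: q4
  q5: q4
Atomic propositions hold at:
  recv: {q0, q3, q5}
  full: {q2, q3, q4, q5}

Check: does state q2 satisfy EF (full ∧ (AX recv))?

Yes

Sat(AX recv) = {s : every successor in {q0, q3, q5}} = {q2}
Sat(full ∧ (AX recv)) = {q2}
EF (full ∧ (AX recv)): least fixpoint, start Z0 = {q2}, add states with some successor in Z. Z1 = {q1, q2}; Z2 = {q1, q2, q3}; fixed.
Sat(EF (full ∧ (AX recv))) = {q1, q2, q3}
q2 ∈ Sat(EF (full ∧ (AX recv))) = {q1, q2, q3}, so the formula holds at q2.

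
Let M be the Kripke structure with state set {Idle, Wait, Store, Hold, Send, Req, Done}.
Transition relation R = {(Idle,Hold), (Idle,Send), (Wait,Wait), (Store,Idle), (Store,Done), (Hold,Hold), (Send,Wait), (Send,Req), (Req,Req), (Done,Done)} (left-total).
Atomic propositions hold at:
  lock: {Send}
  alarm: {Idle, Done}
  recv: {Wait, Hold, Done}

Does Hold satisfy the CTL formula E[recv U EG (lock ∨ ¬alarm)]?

Sat(¬alarm) = {Wait, Store, Hold, Send, Req}
Sat(lock ∨ ¬alarm) = {Wait, Store, Hold, Send, Req}
EG (lock ∨ ¬alarm): greatest fixpoint, start Z0 = {Wait, Store, Hold, Send, Req}, keep only states in Sat with some successor in Z. Z1 = {Wait, Hold, Send, Req}; fixed.
Sat(EG (lock ∨ ¬alarm)) = {Wait, Hold, Send, Req}
E[recv U EG (lock ∨ ¬alarm)]: least fixpoint, start Z0 = Sat(EG (lock ∨ ¬alarm)) = {Wait, Hold, Send, Req}, add states in Sat(recv) with some successor in Z. Already a fixed point.
Sat(E[recv U EG (lock ∨ ¬alarm)]) = {Wait, Hold, Send, Req}
Hold ∈ Sat(E[recv U EG (lock ∨ ¬alarm)]) = {Wait, Hold, Send, Req}, so the formula holds at Hold.

Yes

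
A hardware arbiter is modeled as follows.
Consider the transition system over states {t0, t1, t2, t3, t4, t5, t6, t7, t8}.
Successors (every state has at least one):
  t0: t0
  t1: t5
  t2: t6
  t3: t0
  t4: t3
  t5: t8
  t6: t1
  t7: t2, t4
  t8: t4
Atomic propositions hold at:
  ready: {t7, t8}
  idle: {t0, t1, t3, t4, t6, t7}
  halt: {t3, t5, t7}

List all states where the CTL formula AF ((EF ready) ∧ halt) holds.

{t1, t2, t5, t6, t7}

EF ready: least fixpoint, start Z0 = {t7, t8}, add states with some successor in Z. Z1 = {t5, t7, t8}; Z2 = {t1, t5, t7, t8}; Z3 = {t1, t5, t6, t7, t8}; Z4 = {t1, t2, t5, t6, t7, t8}; fixed.
Sat(EF ready) = {t1, t2, t5, t6, t7, t8}
Sat((EF ready) ∧ halt) = {t5, t7}
AF ((EF ready) ∧ halt): least fixpoint, start Z0 = {t5, t7}, add states with every successor in Z. Z1 = {t1, t5, t7}; Z2 = {t1, t5, t6, t7}; Z3 = {t1, t2, t5, t6, t7}; fixed.
Sat(AF ((EF ready) ∧ halt)) = {t1, t2, t5, t6, t7}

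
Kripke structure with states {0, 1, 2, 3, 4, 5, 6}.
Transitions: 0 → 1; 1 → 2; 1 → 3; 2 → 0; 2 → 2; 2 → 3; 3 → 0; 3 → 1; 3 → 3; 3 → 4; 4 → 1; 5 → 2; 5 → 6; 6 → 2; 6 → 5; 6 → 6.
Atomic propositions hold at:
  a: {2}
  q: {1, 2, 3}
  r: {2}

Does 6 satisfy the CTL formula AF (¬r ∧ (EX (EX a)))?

Yes

Sat(¬r) = {0, 1, 3, 4, 5, 6}
Sat(EX a) = {s : some successor in {2}} = {1, 2, 5, 6}
Sat(EX (EX a)) = {s : some successor in {1, 2, 5, 6}} = {0, 1, 2, 3, 4, 5, 6}
Sat(¬r ∧ (EX (EX a))) = {0, 1, 3, 4, 5, 6}
AF (¬r ∧ (EX (EX a))): least fixpoint, start Z0 = {0, 1, 3, 4, 5, 6}, add states with every successor in Z. Already a fixed point.
Sat(AF (¬r ∧ (EX (EX a)))) = {0, 1, 3, 4, 5, 6}
6 ∈ Sat(AF (¬r ∧ (EX (EX a)))) = {0, 1, 3, 4, 5, 6}, so the formula holds at 6.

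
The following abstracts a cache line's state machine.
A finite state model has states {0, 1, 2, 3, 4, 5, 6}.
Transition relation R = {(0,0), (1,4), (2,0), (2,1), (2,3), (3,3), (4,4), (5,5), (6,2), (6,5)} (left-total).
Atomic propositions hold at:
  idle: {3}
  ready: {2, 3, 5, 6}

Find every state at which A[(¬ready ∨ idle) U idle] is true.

{3}

Sat(¬ready) = {0, 1, 4}
Sat(¬ready ∨ idle) = {0, 1, 3, 4}
A[(¬ready ∨ idle) U idle]: least fixpoint, start Z0 = Sat(idle) = {3}, add states in Sat(¬ready ∨ idle) with every successor in Z. Already a fixed point.
Sat(A[(¬ready ∨ idle) U idle]) = {3}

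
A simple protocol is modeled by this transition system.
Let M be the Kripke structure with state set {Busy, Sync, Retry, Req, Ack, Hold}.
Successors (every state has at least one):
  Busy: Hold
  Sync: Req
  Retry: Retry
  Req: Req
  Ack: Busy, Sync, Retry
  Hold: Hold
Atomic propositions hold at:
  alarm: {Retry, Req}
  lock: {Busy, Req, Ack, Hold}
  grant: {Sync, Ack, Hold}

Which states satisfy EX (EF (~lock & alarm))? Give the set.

{Retry, Ack}

Sat(~lock) = {Sync, Retry}
Sat(~lock & alarm) = {Retry}
EF (~lock & alarm): least fixpoint, start Z0 = {Retry}, add states with some successor in Z. Z1 = {Retry, Ack}; fixed.
Sat(EF (~lock & alarm)) = {Retry, Ack}
Sat(EX (EF (~lock & alarm))) = {s : some successor in {Retry, Ack}} = {Retry, Ack}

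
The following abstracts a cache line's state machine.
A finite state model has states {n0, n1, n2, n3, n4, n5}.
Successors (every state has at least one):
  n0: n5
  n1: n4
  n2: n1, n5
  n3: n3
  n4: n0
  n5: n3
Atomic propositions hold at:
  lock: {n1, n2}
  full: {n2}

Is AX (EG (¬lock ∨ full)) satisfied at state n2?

No

Sat(¬lock) = {n0, n3, n4, n5}
Sat(¬lock ∨ full) = {n0, n2, n3, n4, n5}
EG (¬lock ∨ full): greatest fixpoint, start Z0 = {n0, n2, n3, n4, n5}, keep only states in Sat with some successor in Z. Already a fixed point.
Sat(EG (¬lock ∨ full)) = {n0, n2, n3, n4, n5}
Sat(AX (EG (¬lock ∨ full))) = {s : every successor in {n0, n2, n3, n4, n5}} = {n0, n1, n3, n4, n5}
n2 ∉ Sat(AX (EG (¬lock ∨ full))) = {n0, n1, n3, n4, n5}, so the formula does not hold at n2.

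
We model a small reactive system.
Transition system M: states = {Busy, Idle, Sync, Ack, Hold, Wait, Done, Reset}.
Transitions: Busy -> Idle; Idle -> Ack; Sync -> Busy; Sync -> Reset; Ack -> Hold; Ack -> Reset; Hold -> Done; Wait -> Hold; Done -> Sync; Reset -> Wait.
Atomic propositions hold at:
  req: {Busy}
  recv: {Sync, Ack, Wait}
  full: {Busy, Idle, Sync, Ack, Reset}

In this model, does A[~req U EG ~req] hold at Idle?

Yes

Sat(~req) = {Idle, Sync, Ack, Hold, Wait, Done, Reset}
EG ~req: greatest fixpoint, start Z0 = {Idle, Sync, Ack, Hold, Wait, Done, Reset}, keep only states in Sat with some successor in Z. Already a fixed point.
Sat(EG ~req) = {Idle, Sync, Ack, Hold, Wait, Done, Reset}
A[~req U EG ~req]: least fixpoint, start Z0 = Sat(EG ~req) = {Idle, Sync, Ack, Hold, Wait, Done, Reset}, add states in Sat(~req) with every successor in Z. Already a fixed point.
Sat(A[~req U EG ~req]) = {Idle, Sync, Ack, Hold, Wait, Done, Reset}
Idle ∈ Sat(A[~req U EG ~req]) = {Idle, Sync, Ack, Hold, Wait, Done, Reset}, so the formula holds at Idle.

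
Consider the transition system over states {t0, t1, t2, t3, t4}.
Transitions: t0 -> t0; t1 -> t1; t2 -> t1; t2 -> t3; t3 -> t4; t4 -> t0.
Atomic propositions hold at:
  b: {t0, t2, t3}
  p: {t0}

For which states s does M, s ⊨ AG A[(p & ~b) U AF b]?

{t0, t3, t4}

Sat(~b) = {t1, t4}
Sat(p & ~b) = ∅
AF b: least fixpoint, start Z0 = {t0, t2, t3}, add states with every successor in Z. Z1 = {t0, t2, t3, t4}; fixed.
Sat(AF b) = {t0, t2, t3, t4}
A[(p & ~b) U AF b]: least fixpoint, start Z0 = Sat(AF b) = {t0, t2, t3, t4}, add states in Sat(p & ~b) with every successor in Z. Already a fixed point.
Sat(A[(p & ~b) U AF b]) = {t0, t2, t3, t4}
AG A[(p & ~b) U AF b]: greatest fixpoint, start Z0 = {t0, t2, t3, t4}, keep only states in Sat with every successor in Z. Z1 = {t0, t3, t4}; fixed.
Sat(AG A[(p & ~b) U AF b]) = {t0, t3, t4}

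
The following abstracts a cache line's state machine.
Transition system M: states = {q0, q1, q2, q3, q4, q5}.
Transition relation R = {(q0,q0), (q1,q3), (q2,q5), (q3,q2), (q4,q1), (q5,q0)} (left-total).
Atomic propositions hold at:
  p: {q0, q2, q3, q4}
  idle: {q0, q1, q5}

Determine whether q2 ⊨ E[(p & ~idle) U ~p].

Sat(~idle) = {q2, q3, q4}
Sat(p & ~idle) = {q2, q3, q4}
Sat(~p) = {q1, q5}
E[(p & ~idle) U ~p]: least fixpoint, start Z0 = Sat(~p) = {q1, q5}, add states in Sat(p & ~idle) with some successor in Z. Z1 = {q1, q2, q4, q5}; Z2 = {q1, q2, q3, q4, q5}; fixed.
Sat(E[(p & ~idle) U ~p]) = {q1, q2, q3, q4, q5}
q2 ∈ Sat(E[(p & ~idle) U ~p]) = {q1, q2, q3, q4, q5}, so the formula holds at q2.

Yes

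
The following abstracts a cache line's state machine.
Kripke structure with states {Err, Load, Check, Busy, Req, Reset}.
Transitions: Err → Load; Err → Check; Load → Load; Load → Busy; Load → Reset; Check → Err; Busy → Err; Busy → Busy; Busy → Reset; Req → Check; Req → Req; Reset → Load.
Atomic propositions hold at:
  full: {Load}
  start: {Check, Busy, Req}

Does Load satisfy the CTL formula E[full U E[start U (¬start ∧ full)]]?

Sat(¬start) = {Err, Load, Reset}
Sat(¬start ∧ full) = {Load}
E[start U (¬start ∧ full)]: least fixpoint, start Z0 = Sat((¬start ∧ full)) = {Load}, add states in Sat(start) with some successor in Z. Already a fixed point.
Sat(E[start U (¬start ∧ full)]) = {Load}
E[full U E[start U (¬start ∧ full)]]: least fixpoint, start Z0 = Sat(E[start U (¬start ∧ full)]) = {Load}, add states in Sat(full) with some successor in Z. Already a fixed point.
Sat(E[full U E[start U (¬start ∧ full)]]) = {Load}
Load ∈ Sat(E[full U E[start U (¬start ∧ full)]]) = {Load}, so the formula holds at Load.

Yes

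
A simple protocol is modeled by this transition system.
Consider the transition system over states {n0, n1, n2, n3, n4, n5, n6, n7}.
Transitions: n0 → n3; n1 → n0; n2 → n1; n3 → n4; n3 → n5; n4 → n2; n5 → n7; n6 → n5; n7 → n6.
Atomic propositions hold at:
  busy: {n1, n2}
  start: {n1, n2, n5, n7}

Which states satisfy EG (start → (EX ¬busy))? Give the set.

{n0, n1, n3, n5, n6, n7}

Sat(¬busy) = {n0, n3, n4, n5, n6, n7}
Sat(EX ¬busy) = {s : some successor in {n0, n3, n4, n5, n6, n7}} = {n0, n1, n3, n5, n6, n7}
Sat(start → (EX ¬busy)) = {n0, n1, n3, n4, n5, n6, n7}
EG (start → (EX ¬busy)): greatest fixpoint, start Z0 = {n0, n1, n3, n4, n5, n6, n7}, keep only states in Sat with some successor in Z. Z1 = {n0, n1, n3, n5, n6, n7}; fixed.
Sat(EG (start → (EX ¬busy))) = {n0, n1, n3, n5, n6, n7}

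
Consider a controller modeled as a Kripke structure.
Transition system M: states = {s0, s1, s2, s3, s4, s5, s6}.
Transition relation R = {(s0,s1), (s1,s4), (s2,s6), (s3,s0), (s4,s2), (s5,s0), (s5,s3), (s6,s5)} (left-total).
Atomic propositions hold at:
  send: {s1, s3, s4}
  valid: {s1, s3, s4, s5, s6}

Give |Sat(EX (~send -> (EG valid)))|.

3

Sat(~send) = {s0, s2, s5, s6}
EG valid: greatest fixpoint, start Z0 = {s1, s3, s4, s5, s6}, keep only states in Sat with some successor in Z. Z1 = {s1, s5, s6}; Z2 = {s6}; Z3 = ∅; fixed.
Sat(EG valid) = ∅
Sat(~send -> (EG valid)) = {s1, s3, s4}
Sat(EX (~send -> (EG valid))) = {s : some successor in {s1, s3, s4}} = {s0, s1, s5}
|Sat(EX (~send -> (EG valid)))| = |{s0, s1, s5}| = 3.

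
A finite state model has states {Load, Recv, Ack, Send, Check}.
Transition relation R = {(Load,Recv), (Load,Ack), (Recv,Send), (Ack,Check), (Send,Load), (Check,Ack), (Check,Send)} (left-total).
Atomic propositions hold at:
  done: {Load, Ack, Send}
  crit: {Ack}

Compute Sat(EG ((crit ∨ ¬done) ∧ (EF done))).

{Ack, Check}

Sat(¬done) = {Recv, Check}
Sat(crit ∨ ¬done) = {Recv, Ack, Check}
EF done: least fixpoint, start Z0 = {Load, Ack, Send}, add states with some successor in Z. Z1 = {Load, Recv, Ack, Send, Check}; fixed.
Sat(EF done) = {Load, Recv, Ack, Send, Check}
Sat((crit ∨ ¬done) ∧ (EF done)) = {Recv, Ack, Check}
EG ((crit ∨ ¬done) ∧ (EF done)): greatest fixpoint, start Z0 = {Recv, Ack, Check}, keep only states in Sat with some successor in Z. Z1 = {Ack, Check}; fixed.
Sat(EG ((crit ∨ ¬done) ∧ (EF done))) = {Ack, Check}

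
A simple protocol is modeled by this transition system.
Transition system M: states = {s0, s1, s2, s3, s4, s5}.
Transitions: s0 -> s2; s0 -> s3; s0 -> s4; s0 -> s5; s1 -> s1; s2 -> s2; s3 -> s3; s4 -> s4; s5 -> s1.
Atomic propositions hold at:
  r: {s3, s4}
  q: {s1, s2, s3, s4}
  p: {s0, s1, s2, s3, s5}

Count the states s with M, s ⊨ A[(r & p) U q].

Sat(r & p) = {s3}
A[(r & p) U q]: least fixpoint, start Z0 = Sat(q) = {s1, s2, s3, s4}, add states in Sat(r & p) with every successor in Z. Already a fixed point.
Sat(A[(r & p) U q]) = {s1, s2, s3, s4}
|Sat(A[(r & p) U q])| = |{s1, s2, s3, s4}| = 4.

4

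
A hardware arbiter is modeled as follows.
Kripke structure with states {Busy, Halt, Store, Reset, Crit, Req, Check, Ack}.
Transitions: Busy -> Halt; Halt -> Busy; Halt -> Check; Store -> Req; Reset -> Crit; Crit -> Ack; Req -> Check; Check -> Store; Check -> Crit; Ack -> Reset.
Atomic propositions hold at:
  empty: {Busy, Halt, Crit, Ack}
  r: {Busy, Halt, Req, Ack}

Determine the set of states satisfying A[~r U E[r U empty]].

{Busy, Halt, Reset, Crit, Ack}

Sat(~r) = {Store, Reset, Crit, Check}
E[r U empty]: least fixpoint, start Z0 = Sat(empty) = {Busy, Halt, Crit, Ack}, add states in Sat(r) with some successor in Z. Already a fixed point.
Sat(E[r U empty]) = {Busy, Halt, Crit, Ack}
A[~r U E[r U empty]]: least fixpoint, start Z0 = Sat(E[r U empty]) = {Busy, Halt, Crit, Ack}, add states in Sat(~r) with every successor in Z. Z1 = {Busy, Halt, Reset, Crit, Ack}; fixed.
Sat(A[~r U E[r U empty]]) = {Busy, Halt, Reset, Crit, Ack}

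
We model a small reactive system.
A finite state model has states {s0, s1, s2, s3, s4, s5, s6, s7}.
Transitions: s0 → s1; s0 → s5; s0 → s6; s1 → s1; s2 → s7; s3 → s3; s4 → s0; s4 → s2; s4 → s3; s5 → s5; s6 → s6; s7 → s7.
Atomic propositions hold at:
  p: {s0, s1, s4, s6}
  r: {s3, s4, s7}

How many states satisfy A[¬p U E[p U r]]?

Sat(¬p) = {s2, s3, s5, s7}
E[p U r]: least fixpoint, start Z0 = Sat(r) = {s3, s4, s7}, add states in Sat(p) with some successor in Z. Already a fixed point.
Sat(E[p U r]) = {s3, s4, s7}
A[¬p U E[p U r]]: least fixpoint, start Z0 = Sat(E[p U r]) = {s3, s4, s7}, add states in Sat(¬p) with every successor in Z. Z1 = {s2, s3, s4, s7}; fixed.
Sat(A[¬p U E[p U r]]) = {s2, s3, s4, s7}
|Sat(A[¬p U E[p U r]])| = |{s2, s3, s4, s7}| = 4.

4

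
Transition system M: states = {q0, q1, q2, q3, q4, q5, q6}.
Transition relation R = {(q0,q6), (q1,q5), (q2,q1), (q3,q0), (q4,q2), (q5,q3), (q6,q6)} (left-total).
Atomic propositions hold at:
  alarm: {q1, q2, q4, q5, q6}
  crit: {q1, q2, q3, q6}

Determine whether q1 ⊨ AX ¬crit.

Yes

Sat(¬crit) = {q0, q4, q5}
Sat(AX ¬crit) = {s : every successor in {q0, q4, q5}} = {q1, q3}
q1 ∈ Sat(AX ¬crit) = {q1, q3}, so the formula holds at q1.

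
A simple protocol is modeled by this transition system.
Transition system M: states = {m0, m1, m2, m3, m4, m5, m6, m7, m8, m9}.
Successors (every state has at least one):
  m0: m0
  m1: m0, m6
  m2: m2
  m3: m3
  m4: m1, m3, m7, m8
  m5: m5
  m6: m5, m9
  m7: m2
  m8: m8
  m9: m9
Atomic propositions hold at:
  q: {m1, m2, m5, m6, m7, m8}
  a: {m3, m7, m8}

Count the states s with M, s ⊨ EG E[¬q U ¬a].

7

Sat(¬q) = {m0, m3, m4, m9}
Sat(¬a) = {m0, m1, m2, m4, m5, m6, m9}
E[¬q U ¬a]: least fixpoint, start Z0 = Sat(¬a) = {m0, m1, m2, m4, m5, m6, m9}, add states in Sat(¬q) with some successor in Z. Already a fixed point.
Sat(E[¬q U ¬a]) = {m0, m1, m2, m4, m5, m6, m9}
EG E[¬q U ¬a]: greatest fixpoint, start Z0 = {m0, m1, m2, m4, m5, m6, m9}, keep only states in Sat with some successor in Z. Already a fixed point.
Sat(EG E[¬q U ¬a]) = {m0, m1, m2, m4, m5, m6, m9}
|Sat(EG E[¬q U ¬a])| = |{m0, m1, m2, m4, m5, m6, m9}| = 7.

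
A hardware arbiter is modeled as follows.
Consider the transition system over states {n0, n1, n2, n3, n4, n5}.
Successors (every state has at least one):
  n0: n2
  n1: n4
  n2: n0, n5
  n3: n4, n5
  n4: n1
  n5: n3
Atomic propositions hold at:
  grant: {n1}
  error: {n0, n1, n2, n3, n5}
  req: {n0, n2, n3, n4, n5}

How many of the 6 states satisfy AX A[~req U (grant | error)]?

Sat(~req) = {n1}
Sat(grant | error) = {n0, n1, n2, n3, n5}
A[~req U (grant | error)]: least fixpoint, start Z0 = Sat((grant | error)) = {n0, n1, n2, n3, n5}, add states in Sat(~req) with every successor in Z. Already a fixed point.
Sat(A[~req U (grant | error)]) = {n0, n1, n2, n3, n5}
Sat(AX A[~req U (grant | error)]) = {s : every successor in {n0, n1, n2, n3, n5}} = {n0, n2, n4, n5}
|Sat(AX A[~req U (grant | error)])| = |{n0, n2, n4, n5}| = 4.

4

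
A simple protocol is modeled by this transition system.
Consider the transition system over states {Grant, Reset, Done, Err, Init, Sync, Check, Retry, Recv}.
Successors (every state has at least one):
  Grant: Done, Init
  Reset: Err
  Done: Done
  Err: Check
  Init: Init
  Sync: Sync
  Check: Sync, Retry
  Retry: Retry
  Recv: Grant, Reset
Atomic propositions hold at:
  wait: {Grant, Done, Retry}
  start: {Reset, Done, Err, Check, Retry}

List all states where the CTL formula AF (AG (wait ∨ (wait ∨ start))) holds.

Sat(wait ∨ start) = {Grant, Reset, Done, Err, Check, Retry}
Sat(wait ∨ (wait ∨ start)) = {Grant, Reset, Done, Err, Check, Retry}
AG (wait ∨ (wait ∨ start)): greatest fixpoint, start Z0 = {Grant, Reset, Done, Err, Check, Retry}, keep only states in Sat with every successor in Z. Z1 = {Reset, Done, Err, Retry}; Z2 = {Reset, Done, Retry}; Z3 = {Done, Retry}; fixed.
Sat(AG (wait ∨ (wait ∨ start))) = {Done, Retry}
AF (AG (wait ∨ (wait ∨ start))): least fixpoint, start Z0 = {Done, Retry}, add states with every successor in Z. Already a fixed point.
Sat(AF (AG (wait ∨ (wait ∨ start)))) = {Done, Retry}

{Done, Retry}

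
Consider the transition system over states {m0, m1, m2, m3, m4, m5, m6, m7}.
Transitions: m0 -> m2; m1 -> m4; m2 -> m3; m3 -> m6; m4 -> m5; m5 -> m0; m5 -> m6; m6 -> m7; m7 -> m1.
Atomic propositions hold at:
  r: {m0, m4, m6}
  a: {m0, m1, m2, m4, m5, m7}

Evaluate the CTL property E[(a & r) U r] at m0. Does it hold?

Yes

Sat(a & r) = {m0, m4}
E[(a & r) U r]: least fixpoint, start Z0 = Sat(r) = {m0, m4, m6}, add states in Sat(a & r) with some successor in Z. Already a fixed point.
Sat(E[(a & r) U r]) = {m0, m4, m6}
m0 ∈ Sat(E[(a & r) U r]) = {m0, m4, m6}, so the formula holds at m0.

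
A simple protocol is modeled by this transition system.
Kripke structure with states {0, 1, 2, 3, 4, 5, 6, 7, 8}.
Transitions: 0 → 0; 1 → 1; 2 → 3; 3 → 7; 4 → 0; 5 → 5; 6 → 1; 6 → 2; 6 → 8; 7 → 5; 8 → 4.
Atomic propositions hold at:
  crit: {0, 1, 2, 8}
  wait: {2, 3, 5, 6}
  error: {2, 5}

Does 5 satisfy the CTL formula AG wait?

Yes

AG wait: greatest fixpoint, start Z0 = {2, 3, 5, 6}, keep only states in Sat with every successor in Z. Z1 = {2, 5}; Z2 = {5}; fixed.
Sat(AG wait) = {5}
5 ∈ Sat(AG wait) = {5}, so the formula holds at 5.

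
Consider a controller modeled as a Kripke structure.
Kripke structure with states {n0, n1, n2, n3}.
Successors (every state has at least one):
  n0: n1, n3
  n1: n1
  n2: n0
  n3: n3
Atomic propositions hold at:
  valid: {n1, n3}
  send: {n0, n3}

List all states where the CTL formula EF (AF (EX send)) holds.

{n0, n2, n3}

Sat(EX send) = {s : some successor in {n0, n3}} = {n0, n2, n3}
AF (EX send): least fixpoint, start Z0 = {n0, n2, n3}, add states with every successor in Z. Already a fixed point.
Sat(AF (EX send)) = {n0, n2, n3}
EF (AF (EX send)): least fixpoint, start Z0 = {n0, n2, n3}, add states with some successor in Z. Already a fixed point.
Sat(EF (AF (EX send))) = {n0, n2, n3}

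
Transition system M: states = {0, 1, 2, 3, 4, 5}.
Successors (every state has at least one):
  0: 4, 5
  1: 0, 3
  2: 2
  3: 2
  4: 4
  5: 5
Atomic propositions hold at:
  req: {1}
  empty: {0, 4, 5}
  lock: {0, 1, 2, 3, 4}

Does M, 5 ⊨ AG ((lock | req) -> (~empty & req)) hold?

Sat(lock | req) = {0, 1, 2, 3, 4}
Sat(~empty) = {1, 2, 3}
Sat(~empty & req) = {1}
Sat((lock | req) -> (~empty & req)) = {1, 5}
AG ((lock | req) -> (~empty & req)): greatest fixpoint, start Z0 = {1, 5}, keep only states in Sat with every successor in Z. Z1 = {5}; fixed.
Sat(AG ((lock | req) -> (~empty & req))) = {5}
5 ∈ Sat(AG ((lock | req) -> (~empty & req))) = {5}, so the formula holds at 5.

Yes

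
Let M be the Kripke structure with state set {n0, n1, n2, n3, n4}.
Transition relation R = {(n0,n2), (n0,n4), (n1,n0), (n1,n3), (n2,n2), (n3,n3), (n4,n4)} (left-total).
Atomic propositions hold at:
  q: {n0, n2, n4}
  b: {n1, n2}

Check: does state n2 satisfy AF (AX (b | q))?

Yes

Sat(b | q) = {n0, n1, n2, n4}
Sat(AX (b | q)) = {s : every successor in {n0, n1, n2, n4}} = {n0, n2, n4}
AF (AX (b | q)): least fixpoint, start Z0 = {n0, n2, n4}, add states with every successor in Z. Already a fixed point.
Sat(AF (AX (b | q))) = {n0, n2, n4}
n2 ∈ Sat(AF (AX (b | q))) = {n0, n2, n4}, so the formula holds at n2.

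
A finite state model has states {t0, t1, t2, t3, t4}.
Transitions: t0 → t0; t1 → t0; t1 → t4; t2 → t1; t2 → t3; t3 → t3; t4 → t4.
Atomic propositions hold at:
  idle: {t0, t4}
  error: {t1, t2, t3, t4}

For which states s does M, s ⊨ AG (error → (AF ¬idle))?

Sat(¬idle) = {t1, t2, t3}
AF ¬idle: least fixpoint, start Z0 = {t1, t2, t3}, add states with every successor in Z. Already a fixed point.
Sat(AF ¬idle) = {t1, t2, t3}
Sat(error → (AF ¬idle)) = {t0, t1, t2, t3}
AG (error → (AF ¬idle)): greatest fixpoint, start Z0 = {t0, t1, t2, t3}, keep only states in Sat with every successor in Z. Z1 = {t0, t2, t3}; Z2 = {t0, t3}; fixed.
Sat(AG (error → (AF ¬idle))) = {t0, t3}

{t0, t3}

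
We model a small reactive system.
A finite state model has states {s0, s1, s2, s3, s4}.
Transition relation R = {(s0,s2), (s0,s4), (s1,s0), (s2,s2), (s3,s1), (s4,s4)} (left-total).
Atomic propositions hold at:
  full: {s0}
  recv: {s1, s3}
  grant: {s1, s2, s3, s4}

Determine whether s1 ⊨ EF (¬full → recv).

Yes

Sat(¬full) = {s1, s2, s3, s4}
Sat(¬full → recv) = {s0, s1, s3}
EF (¬full → recv): least fixpoint, start Z0 = {s0, s1, s3}, add states with some successor in Z. Already a fixed point.
Sat(EF (¬full → recv)) = {s0, s1, s3}
s1 ∈ Sat(EF (¬full → recv)) = {s0, s1, s3}, so the formula holds at s1.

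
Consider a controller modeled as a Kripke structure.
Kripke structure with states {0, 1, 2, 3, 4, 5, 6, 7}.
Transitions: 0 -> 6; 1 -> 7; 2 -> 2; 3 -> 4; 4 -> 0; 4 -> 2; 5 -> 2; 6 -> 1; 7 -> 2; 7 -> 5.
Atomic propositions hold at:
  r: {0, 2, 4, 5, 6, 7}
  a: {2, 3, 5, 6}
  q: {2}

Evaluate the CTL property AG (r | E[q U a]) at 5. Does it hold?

E[q U a]: least fixpoint, start Z0 = Sat(a) = {2, 3, 5, 6}, add states in Sat(q) with some successor in Z. Already a fixed point.
Sat(E[q U a]) = {2, 3, 5, 6}
Sat(r | E[q U a]) = {0, 2, 3, 4, 5, 6, 7}
AG (r | E[q U a]): greatest fixpoint, start Z0 = {0, 2, 3, 4, 5, 6, 7}, keep only states in Sat with every successor in Z. Z1 = {0, 2, 3, 4, 5, 7}; Z2 = {2, 3, 4, 5, 7}; Z3 = {2, 3, 5, 7}; Z4 = {2, 5, 7}; fixed.
Sat(AG (r | E[q U a])) = {2, 5, 7}
5 ∈ Sat(AG (r | E[q U a])) = {2, 5, 7}, so the formula holds at 5.

Yes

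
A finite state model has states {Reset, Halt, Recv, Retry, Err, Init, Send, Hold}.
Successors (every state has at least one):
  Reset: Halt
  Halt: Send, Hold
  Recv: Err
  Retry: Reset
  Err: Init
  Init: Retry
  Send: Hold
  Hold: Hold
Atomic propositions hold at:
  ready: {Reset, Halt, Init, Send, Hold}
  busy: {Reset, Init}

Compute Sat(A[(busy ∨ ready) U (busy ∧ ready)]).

{Reset, Init}

Sat(busy ∨ ready) = {Reset, Halt, Init, Send, Hold}
Sat(busy ∧ ready) = {Reset, Init}
A[(busy ∨ ready) U (busy ∧ ready)]: least fixpoint, start Z0 = Sat((busy ∧ ready)) = {Reset, Init}, add states in Sat(busy ∨ ready) with every successor in Z. Already a fixed point.
Sat(A[(busy ∨ ready) U (busy ∧ ready)]) = {Reset, Init}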